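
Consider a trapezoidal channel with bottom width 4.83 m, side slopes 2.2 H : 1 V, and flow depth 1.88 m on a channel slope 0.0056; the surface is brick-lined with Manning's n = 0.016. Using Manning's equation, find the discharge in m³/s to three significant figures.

89.6 m³/s

A = (b + z·y)·y = (4.83 + 2.2×1.88)×1.88 = 16.86 m²
P = b + 2y√(1+z²) = 4.83 + 2×1.88×√(1+2.2²) = 13.92 m
R = A/P = 16.86/13.92 = 1.211 m
Q = (1/n)·A·R^(2/3)·S^(1/2) = (1/0.016) × 16.86 × 1.211^(2/3) × 0.0056^(1/2) = 89.58 m³/s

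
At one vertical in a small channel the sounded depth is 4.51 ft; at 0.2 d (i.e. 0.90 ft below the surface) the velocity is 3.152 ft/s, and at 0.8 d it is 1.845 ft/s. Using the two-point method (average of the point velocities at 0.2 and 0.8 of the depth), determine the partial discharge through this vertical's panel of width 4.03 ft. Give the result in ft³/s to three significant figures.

45.4 ft³/s

v̄ = (3.152 + 1.845) / 2 = 2.499 ft/s
q = v̄ × d × w = 2.499 × 4.51 × 4.03 = 45.41 ft³/s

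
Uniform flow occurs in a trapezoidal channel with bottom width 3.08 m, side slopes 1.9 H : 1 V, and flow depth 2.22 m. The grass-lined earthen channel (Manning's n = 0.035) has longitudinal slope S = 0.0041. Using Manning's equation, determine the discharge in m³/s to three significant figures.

35.0 m³/s

A = (b + z·y)·y = (3.08 + 1.9×2.22)×2.22 = 16.20 m²
P = b + 2y√(1+z²) = 3.08 + 2×2.22×√(1+1.9²) = 12.61 m
R = A/P = 16.20/12.61 = 1.285 m
Q = (1/n)·A·R^(2/3)·S^(1/2) = (1/0.035) × 16.20 × 1.285^(2/3) × 0.0041^(1/2) = 35.02 m³/s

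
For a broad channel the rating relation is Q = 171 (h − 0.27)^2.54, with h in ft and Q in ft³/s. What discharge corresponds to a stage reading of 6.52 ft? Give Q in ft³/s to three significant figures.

18000 ft³/s

Q = 171 × (6.52 − 0.27)^2.54 = 171 × 6.25^2.54 = 17970 ft³/s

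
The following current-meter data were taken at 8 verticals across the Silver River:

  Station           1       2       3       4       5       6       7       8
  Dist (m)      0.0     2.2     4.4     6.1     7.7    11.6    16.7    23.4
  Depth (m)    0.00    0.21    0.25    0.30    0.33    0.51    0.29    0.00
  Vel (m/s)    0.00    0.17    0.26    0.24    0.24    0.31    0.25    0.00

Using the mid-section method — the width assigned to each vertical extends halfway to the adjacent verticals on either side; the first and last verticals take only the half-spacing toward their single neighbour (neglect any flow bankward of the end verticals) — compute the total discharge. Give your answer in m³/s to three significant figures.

w_2 = (4.4 − 0.0)/2 = 2.2 m; q_2 = 0.17 × 0.21 × 2.2 = 0.07854 m³/s
w_3 = (6.1 − 2.2)/2 = 1.95 m; q_3 = 0.26 × 0.25 × 1.95 = 0.1268 m³/s
w_4 = (7.7 − 4.4)/2 = 1.65 m; q_4 = 0.24 × 0.30 × 1.65 = 0.1188 m³/s
w_5 = (11.6 − 6.1)/2 = 2.75 m; q_5 = 0.24 × 0.33 × 2.75 = 0.2178 m³/s
w_6 = (16.7 − 7.7)/2 = 4.5 m; q_6 = 0.31 × 0.51 × 4.5 = 0.7115 m³/s
w_7 = (23.4 − 11.6)/2 = 5.9 m; q_7 = 0.25 × 0.29 × 5.9 = 0.4278 m³/s
Stations 1, 8 contribute zero (depth or velocity is 0).
Q = Σ qᵢ = 1.681 m³/s

1.68 m³/s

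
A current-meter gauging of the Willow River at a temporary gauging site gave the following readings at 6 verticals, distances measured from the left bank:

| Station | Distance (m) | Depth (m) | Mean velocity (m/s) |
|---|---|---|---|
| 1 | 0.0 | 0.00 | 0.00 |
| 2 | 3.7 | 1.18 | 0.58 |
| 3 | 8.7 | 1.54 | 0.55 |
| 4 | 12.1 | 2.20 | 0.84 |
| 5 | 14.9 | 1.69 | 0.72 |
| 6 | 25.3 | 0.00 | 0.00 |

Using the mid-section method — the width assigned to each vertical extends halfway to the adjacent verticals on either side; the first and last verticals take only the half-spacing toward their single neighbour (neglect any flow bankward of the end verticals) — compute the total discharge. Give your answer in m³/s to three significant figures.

20.3 m³/s

w_2 = (8.7 − 0.0)/2 = 4.35 m; q_2 = 0.58 × 1.18 × 4.35 = 2.977 m³/s
w_3 = (12.1 − 3.7)/2 = 4.2 m; q_3 = 0.55 × 1.54 × 4.2 = 3.557 m³/s
w_4 = (14.9 − 8.7)/2 = 3.1 m; q_4 = 0.84 × 2.20 × 3.1 = 5.729 m³/s
w_5 = (25.3 − 12.1)/2 = 6.6 m; q_5 = 0.72 × 1.69 × 6.6 = 8.031 m³/s
Stations 1, 6 contribute zero (depth or velocity is 0).
Q = Σ qᵢ = 20.29 m³/s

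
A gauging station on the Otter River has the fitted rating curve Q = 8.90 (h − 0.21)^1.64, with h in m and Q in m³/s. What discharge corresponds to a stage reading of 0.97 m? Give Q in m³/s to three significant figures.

Q = 8.90 × (0.97 − 0.21)^1.64 = 8.90 × 0.76^1.64 = 5.674 m³/s

5.67 m³/s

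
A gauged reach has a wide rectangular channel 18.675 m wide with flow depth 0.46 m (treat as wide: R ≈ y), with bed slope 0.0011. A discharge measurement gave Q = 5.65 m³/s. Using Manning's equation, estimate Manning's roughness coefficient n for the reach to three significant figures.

0.0300

A = b·y = 18.675 × 0.46 = 8.591 m²
Wide channel: R ≈ y = 0.46 m
n = (1/Q)·A·R^(2/3)·S^(1/2) = (1/5.65) × 8.591 × 0.5959 × 0.03317 = 0.03005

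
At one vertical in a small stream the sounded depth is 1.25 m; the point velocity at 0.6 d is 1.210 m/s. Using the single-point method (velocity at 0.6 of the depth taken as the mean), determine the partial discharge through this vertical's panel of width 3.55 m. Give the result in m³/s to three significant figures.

5.37 m³/s

v̄ = v₀.₆ = 1.210 m/s
q = v̄ × d × w = 1.210 × 1.25 × 3.55 = 5.369 m³/s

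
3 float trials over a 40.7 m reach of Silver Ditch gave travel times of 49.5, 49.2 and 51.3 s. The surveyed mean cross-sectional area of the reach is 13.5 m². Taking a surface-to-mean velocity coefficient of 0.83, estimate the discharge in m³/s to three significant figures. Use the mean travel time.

t̄ = (49.5 + 49.2 + 51.3) / 3 = 50 s
v_surface = L / t̄ = 40.7 / 50 = 0.8140 m/s
v_mean = 0.83 × 0.8140 = 0.6756 m/s
Q = A × v_mean = 13.5 × 0.6756 = 9.121 m³/s

9.12 m³/s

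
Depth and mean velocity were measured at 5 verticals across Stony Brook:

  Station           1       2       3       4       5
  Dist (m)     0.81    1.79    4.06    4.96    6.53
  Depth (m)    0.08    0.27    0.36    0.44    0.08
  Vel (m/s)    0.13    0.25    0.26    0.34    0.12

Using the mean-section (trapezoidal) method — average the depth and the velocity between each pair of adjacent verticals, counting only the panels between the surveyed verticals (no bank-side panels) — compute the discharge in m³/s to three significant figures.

Panel 1-2: Δb = 0.98 m, d̄ = (0.08+0.27)/2 = 0.175, v̄ = (0.13+0.25)/2 = 0.19 → q = 0.98×0.175×0.19 = 0.03259 m³/s
Panel 2-3: Δb = 2.27 m, d̄ = (0.27+0.36)/2 = 0.315, v̄ = (0.25+0.26)/2 = 0.255 → q = 2.27×0.315×0.255 = 0.1823 m³/s
Panel 3-4: Δb = 0.9 m, d̄ = (0.36+0.44)/2 = 0.4, v̄ = (0.26+0.34)/2 = 0.3 → q = 0.9×0.4×0.3 = 0.1080 m³/s
Panel 4-5: Δb = 1.57 m, d̄ = (0.44+0.08)/2 = 0.26, v̄ = (0.34+0.12)/2 = 0.23 → q = 1.57×0.26×0.23 = 0.09389 m³/s
Q = Σ q = 0.4168 m³/s

0.417 m³/s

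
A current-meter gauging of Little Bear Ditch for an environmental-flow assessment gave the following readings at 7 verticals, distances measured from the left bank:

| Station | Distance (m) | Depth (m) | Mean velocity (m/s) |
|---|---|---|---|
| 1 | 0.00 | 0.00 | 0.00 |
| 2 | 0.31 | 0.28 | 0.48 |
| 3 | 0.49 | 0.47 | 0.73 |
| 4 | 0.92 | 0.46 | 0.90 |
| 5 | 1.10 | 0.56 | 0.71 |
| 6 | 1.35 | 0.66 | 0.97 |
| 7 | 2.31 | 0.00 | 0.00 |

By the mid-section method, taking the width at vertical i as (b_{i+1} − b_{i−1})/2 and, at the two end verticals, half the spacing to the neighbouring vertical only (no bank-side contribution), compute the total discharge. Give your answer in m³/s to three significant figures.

0.737 m³/s

w_2 = (0.49 − 0.00)/2 = 0.245 m; q_2 = 0.48 × 0.28 × 0.245 = 0.03293 m³/s
w_3 = (0.92 − 0.31)/2 = 0.305 m; q_3 = 0.73 × 0.47 × 0.305 = 0.1046 m³/s
w_4 = (1.10 − 0.49)/2 = 0.305 m; q_4 = 0.90 × 0.46 × 0.305 = 0.1263 m³/s
w_5 = (1.35 − 0.92)/2 = 0.215 m; q_5 = 0.71 × 0.56 × 0.215 = 0.08548 m³/s
w_6 = (2.31 − 1.10)/2 = 0.605 m; q_6 = 0.97 × 0.66 × 0.605 = 0.3873 m³/s
Stations 1, 7 contribute zero (depth or velocity is 0).
Q = Σ qᵢ = 0.7366 m³/s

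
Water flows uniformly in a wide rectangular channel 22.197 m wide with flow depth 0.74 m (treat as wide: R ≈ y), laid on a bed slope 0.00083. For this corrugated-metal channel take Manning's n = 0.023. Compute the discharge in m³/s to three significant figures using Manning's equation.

16.8 m³/s

A = b·y = 22.197 × 0.74 = 16.43 m²
Wide channel: R ≈ y = 0.74 m
Q = (1/n)·A·R^(2/3)·S^(1/2) = (1/0.023) × 16.43 × 0.7400^(2/3) × 0.00083^(1/2) = 16.83 m³/s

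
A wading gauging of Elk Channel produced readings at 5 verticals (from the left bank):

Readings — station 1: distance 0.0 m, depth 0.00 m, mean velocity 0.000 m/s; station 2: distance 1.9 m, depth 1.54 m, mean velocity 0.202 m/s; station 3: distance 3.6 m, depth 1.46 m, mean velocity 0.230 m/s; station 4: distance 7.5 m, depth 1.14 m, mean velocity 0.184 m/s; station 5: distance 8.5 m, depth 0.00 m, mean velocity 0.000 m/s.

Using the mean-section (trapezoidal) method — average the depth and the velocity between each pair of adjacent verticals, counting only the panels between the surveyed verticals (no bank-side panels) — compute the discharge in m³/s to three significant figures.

Panel 1-2: Δb = 1.9 m, d̄ = (0.00+1.54)/2 = 0.77, v̄ = (0.000+0.202)/2 = 0.101 → q = 1.9×0.77×0.101 = 0.1478 m³/s
Panel 2-3: Δb = 1.7 m, d̄ = (1.54+1.46)/2 = 1.5, v̄ = (0.202+0.230)/2 = 0.216 → q = 1.7×1.5×0.216 = 0.5508 m³/s
Panel 3-4: Δb = 3.9 m, d̄ = (1.46+1.14)/2 = 1.3, v̄ = (0.230+0.184)/2 = 0.207 → q = 3.9×1.3×0.207 = 1.049 m³/s
Panel 4-5: Δb = 1 m, d̄ = (1.14+0.00)/2 = 0.57, v̄ = (0.184+0.000)/2 = 0.092 → q = 1×0.57×0.092 = 0.05244 m³/s
Q = Σ q = 1.800 m³/s

1.80 m³/s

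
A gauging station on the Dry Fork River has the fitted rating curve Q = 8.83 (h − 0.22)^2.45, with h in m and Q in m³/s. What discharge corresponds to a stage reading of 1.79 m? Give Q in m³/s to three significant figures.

26.7 m³/s

Q = 8.83 × (1.79 − 0.22)^2.45 = 8.83 × 1.57^2.45 = 26.66 m³/s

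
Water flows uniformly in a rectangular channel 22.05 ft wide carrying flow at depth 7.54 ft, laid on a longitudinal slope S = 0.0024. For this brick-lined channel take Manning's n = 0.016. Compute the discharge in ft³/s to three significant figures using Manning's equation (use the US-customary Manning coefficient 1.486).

2060 ft³/s

A = b·y = 22.05 × 7.54 = 166.3 ft²
P = b + 2y = 22.05 + 2×7.54 = 37.13 ft
R = A/P = 166.3/37.13 = 4.478 ft
Q = (1.486/n)·A·R^(2/3)·S^(1/2) = (1.486/0.016) × 166.3 × 4.478^(2/3) × 0.0024^(1/2) = 2055 ft³/s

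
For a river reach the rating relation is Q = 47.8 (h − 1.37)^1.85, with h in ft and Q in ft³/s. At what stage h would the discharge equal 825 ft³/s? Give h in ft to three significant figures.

h − h₀ = (Q/C)^(1/b) = (825/47.8)^(1/1.85) = 4.663 ft
h = 1.37 + 4.663 = 6.033 ft

6.03 ft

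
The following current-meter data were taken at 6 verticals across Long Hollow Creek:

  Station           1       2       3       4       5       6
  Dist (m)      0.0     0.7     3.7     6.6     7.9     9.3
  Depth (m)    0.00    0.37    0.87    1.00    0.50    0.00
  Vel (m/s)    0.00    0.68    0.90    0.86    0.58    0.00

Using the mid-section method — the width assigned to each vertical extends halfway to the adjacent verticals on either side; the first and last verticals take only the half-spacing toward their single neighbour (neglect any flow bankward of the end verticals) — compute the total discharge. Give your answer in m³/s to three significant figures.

4.97 m³/s

w_2 = (3.7 − 0.0)/2 = 1.85 m; q_2 = 0.68 × 0.37 × 1.85 = 0.4655 m³/s
w_3 = (6.6 − 0.7)/2 = 2.95 m; q_3 = 0.90 × 0.87 × 2.95 = 2.310 m³/s
w_4 = (7.9 − 3.7)/2 = 2.1 m; q_4 = 0.86 × 1.00 × 2.1 = 1.806 m³/s
w_5 = (9.3 − 6.6)/2 = 1.35 m; q_5 = 0.58 × 0.50 × 1.35 = 0.3915 m³/s
Stations 1, 6 contribute zero (depth or velocity is 0).
Q = Σ qᵢ = 4.973 m³/s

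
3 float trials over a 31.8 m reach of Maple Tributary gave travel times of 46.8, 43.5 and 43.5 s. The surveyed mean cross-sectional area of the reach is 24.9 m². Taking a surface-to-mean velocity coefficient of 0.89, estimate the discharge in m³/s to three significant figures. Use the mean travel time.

t̄ = (46.8 + 43.5 + 43.5) / 3 = 44.6 s
v_surface = L / t̄ = 31.8 / 44.6 = 0.7130 m/s
v_mean = 0.89 × 0.7130 = 0.6346 m/s
Q = A × v_mean = 24.9 × 0.6346 = 15.80 m³/s

15.8 m³/s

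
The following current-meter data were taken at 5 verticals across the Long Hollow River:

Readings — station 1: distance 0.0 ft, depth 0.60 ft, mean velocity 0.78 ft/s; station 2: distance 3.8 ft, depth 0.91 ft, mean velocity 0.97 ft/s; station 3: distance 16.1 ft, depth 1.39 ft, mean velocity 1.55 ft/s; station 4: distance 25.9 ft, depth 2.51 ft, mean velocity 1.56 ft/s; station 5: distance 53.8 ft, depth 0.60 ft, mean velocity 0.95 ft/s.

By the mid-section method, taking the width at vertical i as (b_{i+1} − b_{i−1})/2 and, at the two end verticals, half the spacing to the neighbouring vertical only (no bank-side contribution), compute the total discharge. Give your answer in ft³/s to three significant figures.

w_1 = (3.8 − 0.0)/2 = 1.9 ft; q_1 = 0.78 × 0.60 × 1.9 = 0.8892 ft³/s
w_2 = (16.1 − 0.0)/2 = 8.05 ft; q_2 = 0.97 × 0.91 × 8.05 = 7.106 ft³/s
w_3 = (25.9 − 3.8)/2 = 11.05 ft; q_3 = 1.55 × 1.39 × 11.05 = 23.81 ft³/s
w_4 = (53.8 − 16.1)/2 = 18.85 ft; q_4 = 1.56 × 2.51 × 18.85 = 73.81 ft³/s
w_5 = (53.8 − 25.9)/2 = 13.95 ft; q_5 = 0.95 × 0.60 × 13.95 = 7.952 ft³/s
Q = Σ qᵢ = 113.6 ft³/s

114 ft³/s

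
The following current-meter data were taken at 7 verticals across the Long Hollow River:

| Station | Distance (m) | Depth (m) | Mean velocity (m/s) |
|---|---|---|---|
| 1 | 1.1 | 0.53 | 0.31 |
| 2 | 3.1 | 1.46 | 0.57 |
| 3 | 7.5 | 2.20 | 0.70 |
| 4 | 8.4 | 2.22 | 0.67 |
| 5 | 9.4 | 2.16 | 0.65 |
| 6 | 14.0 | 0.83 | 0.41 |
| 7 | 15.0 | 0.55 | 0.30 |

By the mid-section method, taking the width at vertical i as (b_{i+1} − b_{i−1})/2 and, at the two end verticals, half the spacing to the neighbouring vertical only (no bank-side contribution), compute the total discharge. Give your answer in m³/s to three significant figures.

w_1 = (3.1 − 1.1)/2 = 1 m; q_1 = 0.31 × 0.53 × 1 = 0.1643 m³/s
w_2 = (7.5 − 1.1)/2 = 3.2 m; q_2 = 0.57 × 1.46 × 3.2 = 2.663 m³/s
w_3 = (8.4 − 3.1)/2 = 2.65 m; q_3 = 0.70 × 2.20 × 2.65 = 4.081 m³/s
w_4 = (9.4 − 7.5)/2 = 0.95 m; q_4 = 0.67 × 2.22 × 0.95 = 1.413 m³/s
w_5 = (14.0 − 8.4)/2 = 2.8 m; q_5 = 0.65 × 2.16 × 2.8 = 3.931 m³/s
w_6 = (15.0 − 9.4)/2 = 2.8 m; q_6 = 0.41 × 0.83 × 2.8 = 0.9528 m³/s
w_7 = (15.0 − 14.0)/2 = 0.5 m; q_7 = 0.30 × 0.55 × 0.5 = 0.08250 m³/s
Q = Σ qᵢ = 13.29 m³/s

13.3 m³/s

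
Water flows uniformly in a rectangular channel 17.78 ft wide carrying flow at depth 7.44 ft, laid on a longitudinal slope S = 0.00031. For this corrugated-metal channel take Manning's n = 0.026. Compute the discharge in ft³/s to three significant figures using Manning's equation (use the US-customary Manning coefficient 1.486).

A = b·y = 17.78 × 7.44 = 132.3 ft²
P = b + 2y = 17.78 + 2×7.44 = 32.66 ft
R = A/P = 132.3/32.66 = 4.050 ft
Q = (1.486/n)·A·R^(2/3)·S^(1/2) = (1.486/0.026) × 132.3 × 4.050^(2/3) × 0.00031^(1/2) = 338.2 ft³/s

338 ft³/s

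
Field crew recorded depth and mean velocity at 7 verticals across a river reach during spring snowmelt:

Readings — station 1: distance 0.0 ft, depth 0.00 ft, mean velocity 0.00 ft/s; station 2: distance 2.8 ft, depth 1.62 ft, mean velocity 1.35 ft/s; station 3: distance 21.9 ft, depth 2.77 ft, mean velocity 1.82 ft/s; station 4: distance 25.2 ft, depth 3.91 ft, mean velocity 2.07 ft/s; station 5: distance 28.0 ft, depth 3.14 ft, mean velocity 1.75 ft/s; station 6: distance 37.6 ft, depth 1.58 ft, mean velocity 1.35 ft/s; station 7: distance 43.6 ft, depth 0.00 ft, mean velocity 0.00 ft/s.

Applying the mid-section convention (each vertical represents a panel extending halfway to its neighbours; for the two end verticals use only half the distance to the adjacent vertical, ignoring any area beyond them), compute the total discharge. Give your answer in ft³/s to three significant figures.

w_2 = (21.9 − 0.0)/2 = 10.95 ft; q_2 = 1.35 × 1.62 × 10.95 = 23.95 ft³/s
w_3 = (25.2 − 2.8)/2 = 11.2 ft; q_3 = 1.82 × 2.77 × 11.2 = 56.46 ft³/s
w_4 = (28.0 − 21.9)/2 = 3.05 ft; q_4 = 2.07 × 3.91 × 3.05 = 24.69 ft³/s
w_5 = (37.6 − 25.2)/2 = 6.2 ft; q_5 = 1.75 × 3.14 × 6.2 = 34.07 ft³/s
w_6 = (43.6 − 28.0)/2 = 7.8 ft; q_6 = 1.35 × 1.58 × 7.8 = 16.64 ft³/s
Stations 1, 7 contribute zero (depth or velocity is 0).
Q = Σ qᵢ = 155.8 ft³/s

156 ft³/s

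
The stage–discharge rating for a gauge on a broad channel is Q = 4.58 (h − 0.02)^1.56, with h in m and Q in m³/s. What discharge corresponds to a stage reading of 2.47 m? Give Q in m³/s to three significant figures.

Q = 4.58 × (2.47 − 0.02)^1.56 = 4.58 × 2.45^1.56 = 18.53 m³/s

18.5 m³/s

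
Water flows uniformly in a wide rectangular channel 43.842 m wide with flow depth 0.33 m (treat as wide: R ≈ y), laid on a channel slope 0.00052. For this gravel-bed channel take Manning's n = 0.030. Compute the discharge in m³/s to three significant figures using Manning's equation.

A = b·y = 43.842 × 0.33 = 14.47 m²
Wide channel: R ≈ y = 0.33 m
Q = (1/n)·A·R^(2/3)·S^(1/2) = (1/0.030) × 14.47 × 0.3300^(2/3) × 0.00052^(1/2) = 5.252 m³/s

5.25 m³/s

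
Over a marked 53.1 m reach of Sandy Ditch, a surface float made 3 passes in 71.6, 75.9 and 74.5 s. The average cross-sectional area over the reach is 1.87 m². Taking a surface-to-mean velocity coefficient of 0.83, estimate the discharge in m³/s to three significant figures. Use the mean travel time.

1.11 m³/s

t̄ = (71.6 + 75.9 + 74.5) / 3 = 74 s
v_surface = L / t̄ = 53.1 / 74 = 0.7176 m/s
v_mean = 0.83 × 0.7176 = 0.5956 m/s
Q = A × v_mean = 1.87 × 0.5956 = 1.114 m³/s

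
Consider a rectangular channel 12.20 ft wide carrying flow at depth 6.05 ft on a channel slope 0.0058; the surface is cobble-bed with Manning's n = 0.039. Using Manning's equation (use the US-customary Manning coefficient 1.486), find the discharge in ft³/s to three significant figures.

449 ft³/s

A = b·y = 12.20 × 6.05 = 73.81 ft²
P = b + 2y = 12.20 + 2×6.05 = 24.30 ft
R = A/P = 73.81/24.30 = 3.037 ft
Q = (1.486/n)·A·R^(2/3)·S^(1/2) = (1.486/0.039) × 73.81 × 3.037^(2/3) × 0.0058^(1/2) = 449.2 ft³/s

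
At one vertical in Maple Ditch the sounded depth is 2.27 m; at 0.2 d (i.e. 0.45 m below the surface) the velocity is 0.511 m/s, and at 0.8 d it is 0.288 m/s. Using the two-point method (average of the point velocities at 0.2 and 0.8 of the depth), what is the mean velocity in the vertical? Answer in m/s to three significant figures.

v̄ = (0.511 + 0.288) / 2 = 0.3995 m/s

0.400 m/s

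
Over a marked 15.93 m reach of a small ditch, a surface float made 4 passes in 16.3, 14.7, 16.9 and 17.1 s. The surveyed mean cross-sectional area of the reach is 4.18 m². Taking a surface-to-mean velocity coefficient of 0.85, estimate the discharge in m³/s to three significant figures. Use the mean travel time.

3.48 m³/s

t̄ = (16.3 + 14.7 + 16.9 + 17.1) / 4 = 16.25 s
v_surface = L / t̄ = 15.93 / 16.25 = 0.9803 m/s
v_mean = 0.85 × 0.9803 = 0.8333 m/s
Q = A × v_mean = 4.18 × 0.8333 = 3.483 m³/s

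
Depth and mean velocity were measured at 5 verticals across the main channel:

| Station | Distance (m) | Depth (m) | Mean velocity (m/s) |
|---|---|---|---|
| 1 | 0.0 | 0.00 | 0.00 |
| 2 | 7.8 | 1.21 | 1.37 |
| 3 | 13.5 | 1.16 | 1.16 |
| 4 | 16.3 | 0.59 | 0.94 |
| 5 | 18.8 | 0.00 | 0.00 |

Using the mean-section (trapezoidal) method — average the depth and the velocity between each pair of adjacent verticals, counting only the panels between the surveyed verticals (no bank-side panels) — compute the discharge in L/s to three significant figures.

14700 L/s

Panel 1-2: Δb = 7.8 m, d̄ = (0.00+1.21)/2 = 0.605, v̄ = (0.00+1.37)/2 = 0.685 → q = 7.8×0.605×0.685 = 3.233 m³/s
Panel 2-3: Δb = 5.7 m, d̄ = (1.21+1.16)/2 = 1.185, v̄ = (1.37+1.16)/2 = 1.265 → q = 5.7×1.185×1.265 = 8.544 m³/s
Panel 3-4: Δb = 2.8 m, d̄ = (1.16+0.59)/2 = 0.875, v̄ = (1.16+0.94)/2 = 1.05 → q = 2.8×0.875×1.05 = 2.573 m³/s
Panel 4-5: Δb = 2.5 m, d̄ = (0.59+0.00)/2 = 0.295, v̄ = (0.94+0.00)/2 = 0.47 → q = 2.5×0.295×0.47 = 0.3466 m³/s
Q = Σ q = 14.70 m³/s
= 14.70 × 1000 = 14700 L/s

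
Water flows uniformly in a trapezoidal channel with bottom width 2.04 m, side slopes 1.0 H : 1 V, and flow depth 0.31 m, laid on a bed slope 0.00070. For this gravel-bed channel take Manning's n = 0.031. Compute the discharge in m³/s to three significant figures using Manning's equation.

A = (b + z·y)·y = (2.04 + 1.0×0.31)×0.31 = 0.7285 m²
P = b + 2y√(1+z²) = 2.04 + 2×0.31×√(1+1.0²) = 2.917 m
R = A/P = 0.7285/2.917 = 0.2498 m
Q = (1/n)·A·R^(2/3)·S^(1/2) = (1/0.031) × 0.7285 × 0.2498^(2/3) × 0.00070^(1/2) = 0.2466 m³/s

0.247 m³/s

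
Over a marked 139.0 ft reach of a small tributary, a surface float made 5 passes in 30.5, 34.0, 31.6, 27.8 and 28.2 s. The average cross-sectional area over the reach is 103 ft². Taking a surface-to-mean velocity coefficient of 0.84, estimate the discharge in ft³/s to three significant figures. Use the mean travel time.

t̄ = (30.5 + 34.0 + 31.6 + 27.8 + 28.2) / 5 = 30.42 s
v_surface = L / t̄ = 139.0 / 30.42 = 4.569 ft/s
v_mean = 0.84 × 4.569 = 3.838 ft/s
Q = A × v_mean = 103 × 3.838 = 395.3 ft³/s

395 ft³/s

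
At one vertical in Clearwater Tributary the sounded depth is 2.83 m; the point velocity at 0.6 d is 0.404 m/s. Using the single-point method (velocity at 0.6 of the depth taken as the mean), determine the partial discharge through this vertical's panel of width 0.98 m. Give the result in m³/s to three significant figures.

v̄ = v₀.₆ = 0.404 m/s
q = v̄ × d × w = 0.4040 × 2.83 × 0.98 = 1.120 m³/s

1.12 m³/s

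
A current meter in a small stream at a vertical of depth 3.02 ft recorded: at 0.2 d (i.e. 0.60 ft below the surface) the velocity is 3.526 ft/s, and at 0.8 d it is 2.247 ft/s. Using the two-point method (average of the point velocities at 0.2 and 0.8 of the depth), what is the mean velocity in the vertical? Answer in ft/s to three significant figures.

2.89 ft/s

v̄ = (3.526 + 2.247) / 2 = 2.887 ft/s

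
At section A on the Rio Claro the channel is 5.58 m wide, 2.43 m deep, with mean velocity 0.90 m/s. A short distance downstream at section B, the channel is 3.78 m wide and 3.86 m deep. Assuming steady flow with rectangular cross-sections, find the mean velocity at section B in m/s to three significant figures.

0.836 m/s

Q = A₁V₁ = (5.58×2.43) × 0.90 = 12.20 m³/s
A₂ = 3.78 × 3.86 = 14.59 m²
V₂ = Q/A₂ = 12.20/14.59 = 0.8364 m/s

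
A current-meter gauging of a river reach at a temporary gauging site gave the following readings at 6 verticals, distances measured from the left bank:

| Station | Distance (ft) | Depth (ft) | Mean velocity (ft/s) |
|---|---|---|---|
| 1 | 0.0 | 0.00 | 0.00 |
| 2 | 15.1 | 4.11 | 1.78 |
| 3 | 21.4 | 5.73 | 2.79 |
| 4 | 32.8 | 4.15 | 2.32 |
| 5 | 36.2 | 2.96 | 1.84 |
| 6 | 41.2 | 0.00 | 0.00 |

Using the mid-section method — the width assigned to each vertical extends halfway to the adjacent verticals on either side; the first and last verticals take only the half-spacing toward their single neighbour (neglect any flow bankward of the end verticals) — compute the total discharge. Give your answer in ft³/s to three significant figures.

314 ft³/s

w_2 = (21.4 − 0.0)/2 = 10.7 ft; q_2 = 1.78 × 4.11 × 10.7 = 78.28 ft³/s
w_3 = (32.8 − 15.1)/2 = 8.85 ft; q_3 = 2.79 × 5.73 × 8.85 = 141.5 ft³/s
w_4 = (36.2 − 21.4)/2 = 7.4 ft; q_4 = 2.32 × 4.15 × 7.4 = 71.25 ft³/s
w_5 = (41.2 − 32.8)/2 = 4.2 ft; q_5 = 1.84 × 2.96 × 4.2 = 22.87 ft³/s
Stations 1, 6 contribute zero (depth or velocity is 0).
Q = Σ qᵢ = 313.9 ft³/s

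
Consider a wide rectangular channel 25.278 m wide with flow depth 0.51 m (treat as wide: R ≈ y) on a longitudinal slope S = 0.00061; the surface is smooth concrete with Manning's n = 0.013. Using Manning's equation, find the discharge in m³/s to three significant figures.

15.6 m³/s

A = b·y = 25.278 × 0.51 = 12.89 m²
Wide channel: R ≈ y = 0.51 m
Q = (1/n)·A·R^(2/3)·S^(1/2) = (1/0.013) × 12.89 × 0.5100^(2/3) × 0.00061^(1/2) = 15.63 m³/s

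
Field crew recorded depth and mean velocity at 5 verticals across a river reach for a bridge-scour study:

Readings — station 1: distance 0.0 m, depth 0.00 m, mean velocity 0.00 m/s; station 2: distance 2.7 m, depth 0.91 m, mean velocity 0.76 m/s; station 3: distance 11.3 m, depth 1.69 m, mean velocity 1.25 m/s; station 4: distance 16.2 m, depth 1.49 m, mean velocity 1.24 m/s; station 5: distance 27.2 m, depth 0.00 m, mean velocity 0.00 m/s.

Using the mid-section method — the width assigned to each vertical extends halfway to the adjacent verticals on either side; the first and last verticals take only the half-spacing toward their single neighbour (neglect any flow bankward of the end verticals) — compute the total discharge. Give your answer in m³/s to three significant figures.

w_2 = (11.3 − 0.0)/2 = 5.65 m; q_2 = 0.76 × 0.91 × 5.65 = 3.908 m³/s
w_3 = (16.2 − 2.7)/2 = 6.75 m; q_3 = 1.25 × 1.69 × 6.75 = 14.26 m³/s
w_4 = (27.2 − 11.3)/2 = 7.95 m; q_4 = 1.24 × 1.49 × 7.95 = 14.69 m³/s
Stations 1, 5 contribute zero (depth or velocity is 0).
Q = Σ qᵢ = 32.86 m³/s

32.9 m³/s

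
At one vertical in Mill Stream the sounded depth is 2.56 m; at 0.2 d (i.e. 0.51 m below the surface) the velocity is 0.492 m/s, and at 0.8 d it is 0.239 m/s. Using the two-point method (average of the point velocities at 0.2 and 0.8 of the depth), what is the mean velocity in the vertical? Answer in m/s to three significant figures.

v̄ = (0.492 + 0.239) / 2 = 0.3655 m/s

0.366 m/s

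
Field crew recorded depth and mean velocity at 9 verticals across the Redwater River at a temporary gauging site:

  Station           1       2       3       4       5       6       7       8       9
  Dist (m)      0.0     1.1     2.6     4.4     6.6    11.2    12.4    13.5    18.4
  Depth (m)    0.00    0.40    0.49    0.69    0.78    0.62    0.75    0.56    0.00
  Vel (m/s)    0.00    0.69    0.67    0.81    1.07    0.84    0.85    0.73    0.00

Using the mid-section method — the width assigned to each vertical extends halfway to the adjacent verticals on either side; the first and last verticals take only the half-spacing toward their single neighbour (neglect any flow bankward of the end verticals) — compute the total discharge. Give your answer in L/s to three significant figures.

8330 L/s

w_2 = (2.6 − 0.0)/2 = 1.3 m; q_2 = 0.69 × 0.40 × 1.3 = 0.3588 m³/s
w_3 = (4.4 − 1.1)/2 = 1.65 m; q_3 = 0.67 × 0.49 × 1.65 = 0.5417 m³/s
w_4 = (6.6 − 2.6)/2 = 2 m; q_4 = 0.81 × 0.69 × 2 = 1.118 m³/s
w_5 = (11.2 − 4.4)/2 = 3.4 m; q_5 = 1.07 × 0.78 × 3.4 = 2.838 m³/s
w_6 = (12.4 − 6.6)/2 = 2.9 m; q_6 = 0.84 × 0.62 × 2.9 = 1.510 m³/s
w_7 = (13.5 − 11.2)/2 = 1.15 m; q_7 = 0.85 × 0.75 × 1.15 = 0.7331 m³/s
w_8 = (18.4 − 12.4)/2 = 3 m; q_8 = 0.73 × 0.56 × 3 = 1.226 m³/s
Stations 1, 9 contribute zero (depth or velocity is 0).
Q = Σ qᵢ = 8.326 m³/s
= 8.326 × 1000 = 8326 L/s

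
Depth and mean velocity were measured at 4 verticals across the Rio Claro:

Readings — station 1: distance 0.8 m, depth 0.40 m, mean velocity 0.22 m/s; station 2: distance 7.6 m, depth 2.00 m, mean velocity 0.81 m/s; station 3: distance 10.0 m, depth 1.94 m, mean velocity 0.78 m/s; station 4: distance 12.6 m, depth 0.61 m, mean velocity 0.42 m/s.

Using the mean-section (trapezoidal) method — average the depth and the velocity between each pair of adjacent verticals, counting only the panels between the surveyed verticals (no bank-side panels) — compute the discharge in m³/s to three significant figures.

9.95 m³/s

Panel 1-2: Δb = 6.8 m, d̄ = (0.40+2.00)/2 = 1.2, v̄ = (0.22+0.81)/2 = 0.515 → q = 6.8×1.2×0.515 = 4.202 m³/s
Panel 2-3: Δb = 2.4 m, d̄ = (2.00+1.94)/2 = 1.97, v̄ = (0.81+0.78)/2 = 0.795 → q = 2.4×1.97×0.795 = 3.759 m³/s
Panel 3-4: Δb = 2.6 m, d̄ = (1.94+0.61)/2 = 1.275, v̄ = (0.78+0.42)/2 = 0.6 → q = 2.6×1.275×0.6 = 1.989 m³/s
Q = Σ q = 9.950 m³/s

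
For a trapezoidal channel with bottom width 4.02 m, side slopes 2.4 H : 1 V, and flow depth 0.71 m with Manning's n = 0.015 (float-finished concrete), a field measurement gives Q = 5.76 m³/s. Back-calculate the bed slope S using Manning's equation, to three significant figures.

A = (b + z·y)·y = (4.02 + 2.4×0.71)×0.71 = 4.064 m²
P = b + 2y√(1+z²) = 4.02 + 2×0.71×√(1+2.4²) = 7.712 m
R = A/P = 4.064/7.712 = 0.5270 m
S = (Q·n / (1·A·R^(2/3)))² = (5.76×0.015 / (1×4.064×0.6524))² = 0.001062

0.00106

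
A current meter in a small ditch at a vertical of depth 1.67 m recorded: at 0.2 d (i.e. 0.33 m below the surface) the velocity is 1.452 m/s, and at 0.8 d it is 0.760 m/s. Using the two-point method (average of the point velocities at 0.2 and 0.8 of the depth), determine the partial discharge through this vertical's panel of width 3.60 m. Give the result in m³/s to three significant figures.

6.65 m³/s

v̄ = (1.452 + 0.760) / 2 = 1.106 m/s
q = v̄ × d × w = 1.106 × 1.67 × 3.60 = 6.649 m³/s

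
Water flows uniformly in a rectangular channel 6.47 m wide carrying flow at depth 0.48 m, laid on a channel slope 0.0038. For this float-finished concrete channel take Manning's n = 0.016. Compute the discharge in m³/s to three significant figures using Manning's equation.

A = b·y = 6.47 × 0.48 = 3.106 m²
P = b + 2y = 6.47 + 2×0.48 = 7.430 m
R = A/P = 3.106/7.430 = 0.4180 m
Q = (1/n)·A·R^(2/3)·S^(1/2) = (1/0.016) × 3.106 × 0.4180^(2/3) × 0.0038^(1/2) = 6.689 m³/s

6.69 m³/s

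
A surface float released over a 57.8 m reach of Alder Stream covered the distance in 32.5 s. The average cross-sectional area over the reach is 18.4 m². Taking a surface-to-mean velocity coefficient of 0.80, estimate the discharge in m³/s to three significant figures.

v_surface = L / t̄ = 57.8 / 32.5 = 1.778 m/s
v_mean = 0.80 × 1.778 = 1.423 m/s
Q = A × v_mean = 18.4 × 1.423 = 26.18 m³/s

26.2 m³/s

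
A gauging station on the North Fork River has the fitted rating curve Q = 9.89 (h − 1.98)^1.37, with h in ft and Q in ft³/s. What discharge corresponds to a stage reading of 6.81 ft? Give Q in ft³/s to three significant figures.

85.5 ft³/s

Q = 9.89 × (6.81 − 1.98)^1.37 = 9.89 × 4.83^1.37 = 85.55 ft³/s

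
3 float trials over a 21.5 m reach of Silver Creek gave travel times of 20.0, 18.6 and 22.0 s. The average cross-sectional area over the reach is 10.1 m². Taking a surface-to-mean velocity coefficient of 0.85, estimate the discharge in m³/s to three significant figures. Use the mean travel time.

t̄ = (20.0 + 18.6 + 22.0) / 3 = 20.2 s
v_surface = L / t̄ = 21.5 / 20.2 = 1.064 m/s
v_mean = 0.85 × 1.064 = 0.9047 m/s
Q = A × v_mean = 10.1 × 0.9047 = 9.138 m³/s

9.14 m³/s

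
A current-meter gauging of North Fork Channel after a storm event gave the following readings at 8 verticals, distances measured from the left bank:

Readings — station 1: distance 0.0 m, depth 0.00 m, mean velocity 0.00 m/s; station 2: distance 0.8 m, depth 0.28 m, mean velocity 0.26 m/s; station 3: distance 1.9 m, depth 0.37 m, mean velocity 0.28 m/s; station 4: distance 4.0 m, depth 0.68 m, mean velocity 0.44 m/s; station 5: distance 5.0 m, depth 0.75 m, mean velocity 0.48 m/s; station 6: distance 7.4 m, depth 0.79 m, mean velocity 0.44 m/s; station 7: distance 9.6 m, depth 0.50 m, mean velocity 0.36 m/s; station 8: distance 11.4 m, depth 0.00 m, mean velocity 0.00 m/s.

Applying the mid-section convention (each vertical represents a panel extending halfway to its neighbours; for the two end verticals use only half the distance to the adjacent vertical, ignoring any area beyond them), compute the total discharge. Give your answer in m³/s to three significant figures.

2.47 m³/s

w_2 = (1.9 − 0.0)/2 = 0.95 m; q_2 = 0.26 × 0.28 × 0.95 = 0.06916 m³/s
w_3 = (4.0 − 0.8)/2 = 1.6 m; q_3 = 0.28 × 0.37 × 1.6 = 0.1658 m³/s
w_4 = (5.0 − 1.9)/2 = 1.55 m; q_4 = 0.44 × 0.68 × 1.55 = 0.4638 m³/s
w_5 = (7.4 − 4.0)/2 = 1.7 m; q_5 = 0.48 × 0.75 × 1.7 = 0.6120 m³/s
w_6 = (9.6 − 5.0)/2 = 2.3 m; q_6 = 0.44 × 0.79 × 2.3 = 0.7995 m³/s
w_7 = (11.4 − 7.4)/2 = 2 m; q_7 = 0.36 × 0.50 × 2 = 0.3600 m³/s
Stations 1, 8 contribute zero (depth or velocity is 0).
Q = Σ qᵢ = 2.470 m³/s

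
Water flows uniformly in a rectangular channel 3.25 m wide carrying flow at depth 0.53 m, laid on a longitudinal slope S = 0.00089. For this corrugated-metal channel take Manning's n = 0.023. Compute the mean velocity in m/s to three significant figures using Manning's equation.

0.704 m/s

A = b·y = 3.25 × 0.53 = 1.723 m²
P = b + 2y = 3.25 + 2×0.53 = 4.310 m
R = A/P = 1.723/4.310 = 0.3997 m
Q = (1/n)·A·R^(2/3)·S^(1/2) = (1/0.023) × 1.723 × 0.3997^(2/3) × 0.00089^(1/2) = 1.212 m³/s
V = Q/A = 1.212/1.723 = 0.7038 m/s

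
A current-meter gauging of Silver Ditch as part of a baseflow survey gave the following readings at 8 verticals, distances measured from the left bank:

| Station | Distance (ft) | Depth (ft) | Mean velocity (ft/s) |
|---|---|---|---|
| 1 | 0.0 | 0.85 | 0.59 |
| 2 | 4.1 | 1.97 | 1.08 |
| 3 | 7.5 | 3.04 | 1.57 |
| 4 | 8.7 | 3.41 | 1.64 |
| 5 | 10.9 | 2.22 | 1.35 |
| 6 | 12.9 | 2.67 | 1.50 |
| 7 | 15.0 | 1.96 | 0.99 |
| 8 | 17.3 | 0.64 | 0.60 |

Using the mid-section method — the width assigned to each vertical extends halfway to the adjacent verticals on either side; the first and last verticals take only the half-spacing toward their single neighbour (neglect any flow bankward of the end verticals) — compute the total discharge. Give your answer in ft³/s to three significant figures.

w_1 = (4.1 − 0.0)/2 = 2.05 ft; q_1 = 0.59 × 0.85 × 2.05 = 1.028 ft³/s
w_2 = (7.5 − 0.0)/2 = 3.75 ft; q_2 = 1.08 × 1.97 × 3.75 = 7.979 ft³/s
w_3 = (8.7 − 4.1)/2 = 2.3 ft; q_3 = 1.57 × 3.04 × 2.3 = 10.98 ft³/s
w_4 = (10.9 − 7.5)/2 = 1.7 ft; q_4 = 1.64 × 3.41 × 1.7 = 9.507 ft³/s
w_5 = (12.9 − 8.7)/2 = 2.1 ft; q_5 = 1.35 × 2.22 × 2.1 = 6.294 ft³/s
w_6 = (15.0 − 10.9)/2 = 2.05 ft; q_6 = 1.50 × 2.67 × 2.05 = 8.210 ft³/s
w_7 = (17.3 − 12.9)/2 = 2.2 ft; q_7 = 0.99 × 1.96 × 2.2 = 4.269 ft³/s
w_8 = (17.3 − 15.0)/2 = 1.15 ft; q_8 = 0.60 × 0.64 × 1.15 = 0.4416 ft³/s
Q = Σ qᵢ = 48.71 ft³/s

48.7 ft³/s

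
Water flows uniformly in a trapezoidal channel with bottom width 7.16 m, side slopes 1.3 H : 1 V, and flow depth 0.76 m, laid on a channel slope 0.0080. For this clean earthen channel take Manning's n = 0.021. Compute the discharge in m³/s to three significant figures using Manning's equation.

19.6 m³/s

A = (b + z·y)·y = (7.16 + 1.3×0.76)×0.76 = 6.192 m²
P = b + 2y√(1+z²) = 7.16 + 2×0.76×√(1+1.3²) = 9.653 m
R = A/P = 6.192/9.653 = 0.6415 m
Q = (1/n)·A·R^(2/3)·S^(1/2) = (1/0.021) × 6.192 × 0.6415^(2/3) × 0.0080^(1/2) = 19.62 m³/s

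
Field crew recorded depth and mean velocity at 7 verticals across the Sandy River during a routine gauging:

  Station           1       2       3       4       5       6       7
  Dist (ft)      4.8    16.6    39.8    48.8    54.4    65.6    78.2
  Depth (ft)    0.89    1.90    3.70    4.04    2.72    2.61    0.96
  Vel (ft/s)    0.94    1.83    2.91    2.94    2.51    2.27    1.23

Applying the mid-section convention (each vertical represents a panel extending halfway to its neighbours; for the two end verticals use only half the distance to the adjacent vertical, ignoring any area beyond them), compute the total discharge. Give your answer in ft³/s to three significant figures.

461 ft³/s

w_1 = (16.6 − 4.8)/2 = 5.9 ft; q_1 = 0.94 × 0.89 × 5.9 = 4.936 ft³/s
w_2 = (39.8 − 4.8)/2 = 17.5 ft; q_2 = 1.83 × 1.90 × 17.5 = 60.85 ft³/s
w_3 = (48.8 − 16.6)/2 = 16.1 ft; q_3 = 2.91 × 3.70 × 16.1 = 173.3 ft³/s
w_4 = (54.4 − 39.8)/2 = 7.3 ft; q_4 = 2.94 × 4.04 × 7.3 = 86.71 ft³/s
w_5 = (65.6 − 48.8)/2 = 8.4 ft; q_5 = 2.51 × 2.72 × 8.4 = 57.35 ft³/s
w_6 = (78.2 − 54.4)/2 = 11.9 ft; q_6 = 2.27 × 2.61 × 11.9 = 70.50 ft³/s
w_7 = (78.2 − 65.6)/2 = 6.3 ft; q_7 = 1.23 × 0.96 × 6.3 = 7.439 ft³/s
Q = Σ qᵢ = 461.1 ft³/s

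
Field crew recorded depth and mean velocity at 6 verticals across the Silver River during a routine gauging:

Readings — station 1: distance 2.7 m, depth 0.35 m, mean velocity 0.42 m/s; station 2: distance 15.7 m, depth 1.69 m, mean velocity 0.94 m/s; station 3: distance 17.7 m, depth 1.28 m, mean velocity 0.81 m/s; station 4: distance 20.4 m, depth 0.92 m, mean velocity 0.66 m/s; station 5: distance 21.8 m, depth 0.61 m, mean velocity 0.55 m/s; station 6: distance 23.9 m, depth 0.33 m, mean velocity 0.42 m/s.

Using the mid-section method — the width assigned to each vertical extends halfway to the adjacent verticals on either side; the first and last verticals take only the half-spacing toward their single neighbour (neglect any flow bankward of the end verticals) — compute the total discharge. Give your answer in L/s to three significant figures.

w_1 = (15.7 − 2.7)/2 = 6.5 m; q_1 = 0.42 × 0.35 × 6.5 = 0.9555 m³/s
w_2 = (17.7 − 2.7)/2 = 7.5 m; q_2 = 0.94 × 1.69 × 7.5 = 11.91 m³/s
w_3 = (20.4 − 15.7)/2 = 2.35 m; q_3 = 0.81 × 1.28 × 2.35 = 2.436 m³/s
w_4 = (21.8 − 17.7)/2 = 2.05 m; q_4 = 0.66 × 0.92 × 2.05 = 1.245 m³/s
w_5 = (23.9 − 20.4)/2 = 1.75 m; q_5 = 0.55 × 0.61 × 1.75 = 0.5871 m³/s
w_6 = (23.9 − 21.8)/2 = 1.05 m; q_6 = 0.42 × 0.33 × 1.05 = 0.1455 m³/s
Q = Σ qᵢ = 17.28 m³/s
= 17.28 × 1000 = 17280 L/s

17300 L/s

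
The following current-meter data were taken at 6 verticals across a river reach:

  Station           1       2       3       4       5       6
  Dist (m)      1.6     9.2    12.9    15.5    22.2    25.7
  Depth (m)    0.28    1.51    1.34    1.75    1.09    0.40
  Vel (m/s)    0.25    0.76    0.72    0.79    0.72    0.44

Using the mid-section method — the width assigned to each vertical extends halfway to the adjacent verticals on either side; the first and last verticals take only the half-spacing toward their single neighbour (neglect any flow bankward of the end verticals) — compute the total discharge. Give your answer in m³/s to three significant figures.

20.5 m³/s

w_1 = (9.2 − 1.6)/2 = 3.8 m; q_1 = 0.25 × 0.28 × 3.8 = 0.2660 m³/s
w_2 = (12.9 − 1.6)/2 = 5.65 m; q_2 = 0.76 × 1.51 × 5.65 = 6.484 m³/s
w_3 = (15.5 − 9.2)/2 = 3.15 m; q_3 = 0.72 × 1.34 × 3.15 = 3.039 m³/s
w_4 = (22.2 − 12.9)/2 = 4.65 m; q_4 = 0.79 × 1.75 × 4.65 = 6.429 m³/s
w_5 = (25.7 − 15.5)/2 = 5.1 m; q_5 = 0.72 × 1.09 × 5.1 = 4.002 m³/s
w_6 = (25.7 − 22.2)/2 = 1.75 m; q_6 = 0.44 × 0.40 × 1.75 = 0.3080 m³/s
Q = Σ qᵢ = 20.53 m³/s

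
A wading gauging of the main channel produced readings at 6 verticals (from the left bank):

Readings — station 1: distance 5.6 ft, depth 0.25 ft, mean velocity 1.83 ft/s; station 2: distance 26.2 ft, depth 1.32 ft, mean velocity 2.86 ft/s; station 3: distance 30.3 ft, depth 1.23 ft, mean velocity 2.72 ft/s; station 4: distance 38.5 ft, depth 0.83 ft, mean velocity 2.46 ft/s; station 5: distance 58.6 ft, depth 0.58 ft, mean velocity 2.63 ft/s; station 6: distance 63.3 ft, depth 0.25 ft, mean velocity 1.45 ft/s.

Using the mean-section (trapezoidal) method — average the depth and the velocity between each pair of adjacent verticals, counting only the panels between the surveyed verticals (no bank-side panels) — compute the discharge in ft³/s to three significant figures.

114 ft³/s

Panel 1-2: Δb = 20.6 ft, d̄ = (0.25+1.32)/2 = 0.785, v̄ = (1.83+2.86)/2 = 2.345 → q = 20.6×0.785×2.345 = 37.92 ft³/s
Panel 2-3: Δb = 4.1 ft, d̄ = (1.32+1.23)/2 = 1.275, v̄ = (2.86+2.72)/2 = 2.79 → q = 4.1×1.275×2.79 = 14.58 ft³/s
Panel 3-4: Δb = 8.2 ft, d̄ = (1.23+0.83)/2 = 1.03, v̄ = (2.72+2.46)/2 = 2.59 → q = 8.2×1.03×2.59 = 21.88 ft³/s
Panel 4-5: Δb = 20.1 ft, d̄ = (0.83+0.58)/2 = 0.705, v̄ = (2.46+2.63)/2 = 2.545 → q = 20.1×0.705×2.545 = 36.06 ft³/s
Panel 5-6: Δb = 4.7 ft, d̄ = (0.58+0.25)/2 = 0.415, v̄ = (2.63+1.45)/2 = 2.04 → q = 4.7×0.415×2.04 = 3.979 ft³/s
Q = Σ q = 114.4 ft³/s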